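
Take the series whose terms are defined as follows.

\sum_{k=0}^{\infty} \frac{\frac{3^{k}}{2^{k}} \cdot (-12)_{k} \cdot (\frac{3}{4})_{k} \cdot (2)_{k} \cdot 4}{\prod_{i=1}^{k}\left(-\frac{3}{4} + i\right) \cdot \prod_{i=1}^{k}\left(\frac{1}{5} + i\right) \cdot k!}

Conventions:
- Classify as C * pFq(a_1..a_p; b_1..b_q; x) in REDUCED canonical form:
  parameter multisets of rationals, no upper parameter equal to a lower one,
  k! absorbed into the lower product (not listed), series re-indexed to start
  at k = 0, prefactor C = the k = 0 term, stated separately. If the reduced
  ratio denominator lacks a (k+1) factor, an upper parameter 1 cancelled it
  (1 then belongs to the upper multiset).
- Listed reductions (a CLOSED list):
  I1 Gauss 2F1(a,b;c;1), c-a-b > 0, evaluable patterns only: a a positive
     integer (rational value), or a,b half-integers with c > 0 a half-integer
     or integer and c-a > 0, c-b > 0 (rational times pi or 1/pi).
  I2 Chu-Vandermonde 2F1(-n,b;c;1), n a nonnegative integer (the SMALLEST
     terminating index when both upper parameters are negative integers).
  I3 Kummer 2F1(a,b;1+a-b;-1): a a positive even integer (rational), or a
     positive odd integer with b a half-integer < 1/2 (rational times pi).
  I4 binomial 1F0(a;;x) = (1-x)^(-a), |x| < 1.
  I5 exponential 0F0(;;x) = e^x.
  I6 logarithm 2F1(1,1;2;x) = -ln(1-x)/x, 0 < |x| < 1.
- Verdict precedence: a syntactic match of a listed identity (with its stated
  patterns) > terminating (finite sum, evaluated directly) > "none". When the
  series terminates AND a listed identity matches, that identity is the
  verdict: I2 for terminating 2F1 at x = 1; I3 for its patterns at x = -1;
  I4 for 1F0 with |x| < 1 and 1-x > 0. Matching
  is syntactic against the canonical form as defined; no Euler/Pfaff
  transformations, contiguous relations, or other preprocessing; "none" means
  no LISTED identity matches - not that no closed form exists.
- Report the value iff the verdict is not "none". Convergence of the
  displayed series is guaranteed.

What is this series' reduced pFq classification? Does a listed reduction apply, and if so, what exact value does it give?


Key step: with t_0 = 4, the two k-th powers (C = 4, x = 3/2) combine into one argument.
Adjacent-term ratio: r(k) = \frac{3}{2} * (k-12) (k+\frac{3}{4}) (k+2) / [(k+\frac{1}{4}) (k+\frac{6}{5}) (k+1)] - poly over poly, x = \frac{3}{2} from leading terms; C = 4 at k = 0.

Prefactor 4, argument \frac{3}{2}: 3F2 with upper {-12, \frac{3}{4}, 2} over lower {\frac{1}{4}, \frac{6}{5}}. Verdict: terminating - the sum ends at index 12 because -12 is a negative integer; exact evaluation follows. Its exact value is \frac{79145001644717057}{682344129671180288}.


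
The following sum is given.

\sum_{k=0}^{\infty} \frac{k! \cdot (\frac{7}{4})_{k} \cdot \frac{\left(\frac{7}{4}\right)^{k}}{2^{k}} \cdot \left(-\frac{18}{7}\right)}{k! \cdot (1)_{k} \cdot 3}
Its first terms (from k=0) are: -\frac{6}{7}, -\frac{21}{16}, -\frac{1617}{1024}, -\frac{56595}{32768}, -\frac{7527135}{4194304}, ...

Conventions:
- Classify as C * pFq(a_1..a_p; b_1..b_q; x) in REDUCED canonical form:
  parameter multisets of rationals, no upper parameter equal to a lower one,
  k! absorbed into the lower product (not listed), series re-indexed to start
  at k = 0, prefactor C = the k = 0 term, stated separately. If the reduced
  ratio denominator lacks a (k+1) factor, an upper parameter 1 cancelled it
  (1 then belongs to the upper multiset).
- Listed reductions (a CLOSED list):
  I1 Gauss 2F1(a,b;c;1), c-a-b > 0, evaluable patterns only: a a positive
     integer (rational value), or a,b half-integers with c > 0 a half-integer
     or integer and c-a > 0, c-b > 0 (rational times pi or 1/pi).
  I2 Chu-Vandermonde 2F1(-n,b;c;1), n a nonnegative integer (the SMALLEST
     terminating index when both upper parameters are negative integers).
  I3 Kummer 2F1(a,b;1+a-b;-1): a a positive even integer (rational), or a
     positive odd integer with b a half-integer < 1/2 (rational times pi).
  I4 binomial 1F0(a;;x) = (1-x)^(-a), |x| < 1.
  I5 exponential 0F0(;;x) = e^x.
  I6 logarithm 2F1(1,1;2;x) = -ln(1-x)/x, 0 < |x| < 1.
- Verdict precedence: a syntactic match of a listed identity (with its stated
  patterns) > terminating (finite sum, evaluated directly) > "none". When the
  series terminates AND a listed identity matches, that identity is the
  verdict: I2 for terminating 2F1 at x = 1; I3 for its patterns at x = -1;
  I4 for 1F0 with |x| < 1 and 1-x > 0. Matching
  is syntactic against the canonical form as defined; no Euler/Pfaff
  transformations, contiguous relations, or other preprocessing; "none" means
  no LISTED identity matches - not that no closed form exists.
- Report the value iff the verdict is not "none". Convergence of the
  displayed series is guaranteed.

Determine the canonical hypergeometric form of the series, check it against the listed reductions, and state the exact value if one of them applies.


x = \frac{7}{8} here; the reduced form reads 1F0, upper {\frac{7}{4}}, lower {-}, C = -\frac{6}{7}. Verdict: this is binomial (I4) (the 1F0 binomial series: exponent -7/4, x = \frac{7}{8}). Its exact value is \left(-\frac{6}{7}\right) \cdot \left(\frac{1}{8}\right)^{-\frac{7}{4}}.

Structural cue: x = \frac{7}{8} and the two k-th powers (C = -6/7) combine into one argument.
Adjacent-term ratio: r(k) = \frac{7}{8} * (k+\frac{7}{4}) / [(k+1)] - rational in k, leading ratio \frac{7}{8}; with t_0 = -\frac{6}{7}, classification follows.


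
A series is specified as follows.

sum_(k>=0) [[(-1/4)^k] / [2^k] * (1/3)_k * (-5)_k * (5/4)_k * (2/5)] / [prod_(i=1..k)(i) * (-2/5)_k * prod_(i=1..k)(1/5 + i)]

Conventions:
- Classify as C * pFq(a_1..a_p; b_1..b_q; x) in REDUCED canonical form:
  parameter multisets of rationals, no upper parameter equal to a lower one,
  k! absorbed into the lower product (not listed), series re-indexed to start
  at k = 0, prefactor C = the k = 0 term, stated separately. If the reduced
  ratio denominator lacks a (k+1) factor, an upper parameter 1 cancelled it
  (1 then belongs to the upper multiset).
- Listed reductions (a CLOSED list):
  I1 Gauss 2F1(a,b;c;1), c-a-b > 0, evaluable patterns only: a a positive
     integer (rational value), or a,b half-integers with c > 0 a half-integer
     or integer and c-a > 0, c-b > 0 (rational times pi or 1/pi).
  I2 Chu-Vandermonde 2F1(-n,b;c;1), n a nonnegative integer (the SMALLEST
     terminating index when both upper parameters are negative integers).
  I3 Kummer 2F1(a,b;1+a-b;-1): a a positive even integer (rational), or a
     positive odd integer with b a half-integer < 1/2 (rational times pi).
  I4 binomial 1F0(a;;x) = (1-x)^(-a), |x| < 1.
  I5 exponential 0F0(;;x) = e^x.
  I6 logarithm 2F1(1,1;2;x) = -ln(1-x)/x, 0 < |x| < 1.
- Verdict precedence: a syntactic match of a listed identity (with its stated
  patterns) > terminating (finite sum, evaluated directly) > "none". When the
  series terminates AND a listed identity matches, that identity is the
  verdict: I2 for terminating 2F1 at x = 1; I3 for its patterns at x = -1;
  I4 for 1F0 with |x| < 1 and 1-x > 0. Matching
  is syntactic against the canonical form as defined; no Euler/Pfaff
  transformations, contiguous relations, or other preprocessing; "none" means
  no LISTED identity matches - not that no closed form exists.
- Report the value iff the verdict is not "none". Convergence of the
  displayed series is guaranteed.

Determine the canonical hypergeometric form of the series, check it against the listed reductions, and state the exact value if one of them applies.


At argument -1/8: a 3F2 with upper {-5, 1/3, 5/4}, lower {-2/5, 6/5}, scaled by C = 2/5. Verdict: terminating - upper parameter -5 makes this a finite sum (last index 5), evaluated exactly. Sum: 1641310529579/46965467381760.

The tell: with t_0 = 2/5, the two k-th powers (prefactor 2/5) combine into one argument.
Term ratio: r(k) = (-1/8) * (k-5) (k+1/3) (k+5/4) / [(k-2/5) (k+6/5) (k+1)] ; factor over Q: parameters, x = (-1/8), and C = 2/5.


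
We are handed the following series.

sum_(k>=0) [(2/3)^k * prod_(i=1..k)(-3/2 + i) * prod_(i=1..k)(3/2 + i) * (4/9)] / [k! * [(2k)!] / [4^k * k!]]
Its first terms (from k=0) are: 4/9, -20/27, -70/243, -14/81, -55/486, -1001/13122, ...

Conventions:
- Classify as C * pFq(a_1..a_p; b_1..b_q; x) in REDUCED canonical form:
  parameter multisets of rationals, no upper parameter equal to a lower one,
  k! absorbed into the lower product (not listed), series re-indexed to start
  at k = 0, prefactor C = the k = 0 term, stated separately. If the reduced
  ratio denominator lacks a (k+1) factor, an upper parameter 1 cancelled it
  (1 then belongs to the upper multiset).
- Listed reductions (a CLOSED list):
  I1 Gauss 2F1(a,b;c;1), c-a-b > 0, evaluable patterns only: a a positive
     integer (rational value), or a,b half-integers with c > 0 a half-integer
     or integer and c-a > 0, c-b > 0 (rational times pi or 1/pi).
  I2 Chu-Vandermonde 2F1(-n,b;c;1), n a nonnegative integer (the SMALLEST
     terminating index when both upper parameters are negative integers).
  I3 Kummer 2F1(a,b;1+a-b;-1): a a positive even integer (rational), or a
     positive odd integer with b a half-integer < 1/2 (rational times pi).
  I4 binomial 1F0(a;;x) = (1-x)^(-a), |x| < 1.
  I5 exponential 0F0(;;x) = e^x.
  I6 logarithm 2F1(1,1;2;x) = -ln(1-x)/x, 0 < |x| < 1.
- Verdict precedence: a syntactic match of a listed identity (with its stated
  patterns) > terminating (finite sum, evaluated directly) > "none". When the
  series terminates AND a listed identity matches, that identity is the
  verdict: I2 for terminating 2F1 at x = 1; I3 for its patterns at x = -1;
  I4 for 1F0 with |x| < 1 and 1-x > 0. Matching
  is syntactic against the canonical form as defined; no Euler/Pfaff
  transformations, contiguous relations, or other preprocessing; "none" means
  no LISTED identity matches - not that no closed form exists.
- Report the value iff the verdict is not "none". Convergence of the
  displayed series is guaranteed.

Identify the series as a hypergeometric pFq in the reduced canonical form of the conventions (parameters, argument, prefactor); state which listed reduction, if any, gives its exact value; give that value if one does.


First insight: from the first term 4/9: the running product (prefactor 4/9) telescopes to a rising factorial.
Adjacent-term ratio: r(k) = (2/3) * (k-1/2) (k+5/2) / [(k+1/2) (k+1)] - rational in k, leading ratio (2/3); with t_0 = 4/9, classification follows.

Classification (C = 4/9): 2F1 with upper {-1/2, 5/2}, lower {1/2}, argument x = 2/3. Verdict: none - at argument 2/3 the multisets {-1/2, 5/2} ; {1/2} match no listed identity.


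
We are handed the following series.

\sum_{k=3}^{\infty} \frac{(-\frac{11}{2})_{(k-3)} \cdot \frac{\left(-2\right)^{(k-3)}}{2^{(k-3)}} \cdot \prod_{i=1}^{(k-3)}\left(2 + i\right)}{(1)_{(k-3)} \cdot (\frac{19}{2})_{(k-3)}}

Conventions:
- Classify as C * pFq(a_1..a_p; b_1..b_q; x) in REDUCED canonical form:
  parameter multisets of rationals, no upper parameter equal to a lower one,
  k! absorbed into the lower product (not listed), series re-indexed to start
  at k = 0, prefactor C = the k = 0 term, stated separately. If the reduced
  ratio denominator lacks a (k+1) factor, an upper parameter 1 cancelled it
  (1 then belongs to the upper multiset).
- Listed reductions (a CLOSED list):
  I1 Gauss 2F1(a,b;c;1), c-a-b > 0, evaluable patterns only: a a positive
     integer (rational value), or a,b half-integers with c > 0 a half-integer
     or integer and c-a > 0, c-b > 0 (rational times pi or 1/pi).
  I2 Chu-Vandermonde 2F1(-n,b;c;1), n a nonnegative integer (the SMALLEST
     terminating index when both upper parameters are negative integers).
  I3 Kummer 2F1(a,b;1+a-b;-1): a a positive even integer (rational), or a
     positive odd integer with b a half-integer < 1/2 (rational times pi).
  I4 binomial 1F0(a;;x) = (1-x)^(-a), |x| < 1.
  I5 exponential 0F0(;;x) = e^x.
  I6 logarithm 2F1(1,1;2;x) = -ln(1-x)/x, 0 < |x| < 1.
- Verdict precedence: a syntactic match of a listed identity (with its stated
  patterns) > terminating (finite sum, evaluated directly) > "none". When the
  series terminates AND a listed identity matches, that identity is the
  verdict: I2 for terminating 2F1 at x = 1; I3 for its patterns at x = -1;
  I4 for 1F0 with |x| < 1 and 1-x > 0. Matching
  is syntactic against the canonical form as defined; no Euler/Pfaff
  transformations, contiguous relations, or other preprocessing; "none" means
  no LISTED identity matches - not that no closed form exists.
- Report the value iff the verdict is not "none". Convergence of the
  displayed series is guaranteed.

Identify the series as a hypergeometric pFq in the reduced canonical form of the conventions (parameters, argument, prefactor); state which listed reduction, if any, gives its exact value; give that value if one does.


At argument -1: a 2F1 with upper {-\frac{11}{2}, 3}, lower {\frac{19}{2}}, scaled by C = 1. Verdict at x = -1: Kummer's theorem (I3) matches (x = -1; c = \frac{19}{2} equals 1+a-b for upper {-\frac{11}{2}, 3}: listed pattern). Exact value: \frac{109395}{65536} \cdot \pi.

Key observation: with t_0 = 1, the running product (C = 1) telescopes to a rising factorial.
Term ratio: r(k) = -1 * (k-\frac{11}{2}) (k+3) / [(k+\frac{19}{2}) (k+1)] - rational in k. x = -1; t_0 = 1; negate the roots.


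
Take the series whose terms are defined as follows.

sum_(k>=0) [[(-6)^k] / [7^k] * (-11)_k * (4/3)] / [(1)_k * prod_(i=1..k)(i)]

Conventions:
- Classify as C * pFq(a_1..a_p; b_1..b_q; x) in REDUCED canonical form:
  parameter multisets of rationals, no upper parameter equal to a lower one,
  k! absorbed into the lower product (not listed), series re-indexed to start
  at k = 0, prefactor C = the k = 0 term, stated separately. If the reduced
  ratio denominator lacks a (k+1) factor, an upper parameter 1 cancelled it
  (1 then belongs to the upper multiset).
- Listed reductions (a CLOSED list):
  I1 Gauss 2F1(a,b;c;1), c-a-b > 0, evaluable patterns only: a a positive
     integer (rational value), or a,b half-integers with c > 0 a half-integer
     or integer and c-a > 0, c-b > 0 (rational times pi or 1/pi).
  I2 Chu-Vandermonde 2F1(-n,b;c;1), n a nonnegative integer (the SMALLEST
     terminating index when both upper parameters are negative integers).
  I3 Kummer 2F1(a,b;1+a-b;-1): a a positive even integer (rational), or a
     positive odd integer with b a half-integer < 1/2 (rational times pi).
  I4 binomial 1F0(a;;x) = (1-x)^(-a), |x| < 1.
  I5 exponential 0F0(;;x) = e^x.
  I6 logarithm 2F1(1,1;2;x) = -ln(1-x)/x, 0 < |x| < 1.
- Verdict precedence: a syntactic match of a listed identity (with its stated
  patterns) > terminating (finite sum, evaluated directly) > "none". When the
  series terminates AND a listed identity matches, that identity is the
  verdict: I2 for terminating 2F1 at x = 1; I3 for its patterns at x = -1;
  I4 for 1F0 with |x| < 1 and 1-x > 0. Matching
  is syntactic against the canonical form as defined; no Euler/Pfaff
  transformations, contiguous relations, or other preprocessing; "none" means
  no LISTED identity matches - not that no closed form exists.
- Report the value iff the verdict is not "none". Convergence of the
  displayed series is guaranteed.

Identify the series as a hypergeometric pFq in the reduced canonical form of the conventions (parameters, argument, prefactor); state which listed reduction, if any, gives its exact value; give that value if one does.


The series (x = -6/7) is 1F1: upper {-11}, lower {1}, prefactor 4/3. Verdict: terminating - no listed pattern fits, but -11 in the upper list cuts the series at k = 11; direct evaluation. Hence: 874419316899812/11419061940825.

Key step: with t_0 = 4/3, the product of the first k integers (C = 4/3) is k!.
Step ratio: r(k) = (-6/7) * (k-11) / [(k+1) (k+1)] - rational; roots negated = parameters, x = (-6/7), C = 4/3.


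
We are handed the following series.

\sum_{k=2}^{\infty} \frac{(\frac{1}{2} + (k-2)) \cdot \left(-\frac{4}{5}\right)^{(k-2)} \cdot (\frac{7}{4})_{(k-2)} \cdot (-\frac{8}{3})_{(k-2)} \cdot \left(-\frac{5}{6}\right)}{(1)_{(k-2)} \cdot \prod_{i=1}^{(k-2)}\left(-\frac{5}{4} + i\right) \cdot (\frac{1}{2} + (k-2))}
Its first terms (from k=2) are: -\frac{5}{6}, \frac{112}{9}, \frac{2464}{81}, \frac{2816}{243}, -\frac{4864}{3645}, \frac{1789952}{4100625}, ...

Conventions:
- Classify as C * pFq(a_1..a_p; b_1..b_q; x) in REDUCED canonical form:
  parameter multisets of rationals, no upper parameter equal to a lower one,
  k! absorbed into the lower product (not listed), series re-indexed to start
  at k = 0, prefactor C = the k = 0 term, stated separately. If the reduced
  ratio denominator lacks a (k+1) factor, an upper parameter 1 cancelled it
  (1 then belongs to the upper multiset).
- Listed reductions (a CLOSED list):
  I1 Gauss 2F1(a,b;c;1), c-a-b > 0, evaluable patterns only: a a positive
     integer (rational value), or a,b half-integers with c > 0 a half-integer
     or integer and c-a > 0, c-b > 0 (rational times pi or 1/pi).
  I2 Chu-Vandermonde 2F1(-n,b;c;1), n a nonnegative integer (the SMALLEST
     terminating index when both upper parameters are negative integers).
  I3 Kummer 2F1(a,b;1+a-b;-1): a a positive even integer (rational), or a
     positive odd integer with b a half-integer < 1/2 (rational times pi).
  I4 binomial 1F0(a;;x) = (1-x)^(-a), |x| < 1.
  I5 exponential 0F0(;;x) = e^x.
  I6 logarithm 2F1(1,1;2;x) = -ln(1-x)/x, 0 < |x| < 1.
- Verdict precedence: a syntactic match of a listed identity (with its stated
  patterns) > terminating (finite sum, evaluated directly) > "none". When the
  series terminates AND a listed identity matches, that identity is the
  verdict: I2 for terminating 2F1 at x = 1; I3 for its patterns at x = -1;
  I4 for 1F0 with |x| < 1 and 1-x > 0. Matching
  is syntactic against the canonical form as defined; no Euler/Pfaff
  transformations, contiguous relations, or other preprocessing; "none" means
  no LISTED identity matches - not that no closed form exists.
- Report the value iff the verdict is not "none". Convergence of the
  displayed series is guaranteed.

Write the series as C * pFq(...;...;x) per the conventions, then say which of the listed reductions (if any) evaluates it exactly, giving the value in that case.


Structural cue: t_0 = -\frac{5}{6} here, and (1)_k (prefactor -5/6) is k! itself.
Ratio: r(k) = -\frac{4}{5} * (k-\frac{8}{3}) (k+\frac{7}{4}) / [(k-\frac{1}{4}) (k+1)] - rational; roots negated = parameters, x = -\frac{4}{5}, C = -\frac{5}{6}.

Prefactor -\frac{5}{6}, argument -\frac{4}{5}: 2F1 with upper {-\frac{8}{3}, \frac{7}{4}} over lower {-\frac{1}{4}}. Verdict: no listed reduction: x = -\frac{4}{5} and upper {-\frac{8}{3}, \frac{7}{4}} fail every I1-I6 pattern.


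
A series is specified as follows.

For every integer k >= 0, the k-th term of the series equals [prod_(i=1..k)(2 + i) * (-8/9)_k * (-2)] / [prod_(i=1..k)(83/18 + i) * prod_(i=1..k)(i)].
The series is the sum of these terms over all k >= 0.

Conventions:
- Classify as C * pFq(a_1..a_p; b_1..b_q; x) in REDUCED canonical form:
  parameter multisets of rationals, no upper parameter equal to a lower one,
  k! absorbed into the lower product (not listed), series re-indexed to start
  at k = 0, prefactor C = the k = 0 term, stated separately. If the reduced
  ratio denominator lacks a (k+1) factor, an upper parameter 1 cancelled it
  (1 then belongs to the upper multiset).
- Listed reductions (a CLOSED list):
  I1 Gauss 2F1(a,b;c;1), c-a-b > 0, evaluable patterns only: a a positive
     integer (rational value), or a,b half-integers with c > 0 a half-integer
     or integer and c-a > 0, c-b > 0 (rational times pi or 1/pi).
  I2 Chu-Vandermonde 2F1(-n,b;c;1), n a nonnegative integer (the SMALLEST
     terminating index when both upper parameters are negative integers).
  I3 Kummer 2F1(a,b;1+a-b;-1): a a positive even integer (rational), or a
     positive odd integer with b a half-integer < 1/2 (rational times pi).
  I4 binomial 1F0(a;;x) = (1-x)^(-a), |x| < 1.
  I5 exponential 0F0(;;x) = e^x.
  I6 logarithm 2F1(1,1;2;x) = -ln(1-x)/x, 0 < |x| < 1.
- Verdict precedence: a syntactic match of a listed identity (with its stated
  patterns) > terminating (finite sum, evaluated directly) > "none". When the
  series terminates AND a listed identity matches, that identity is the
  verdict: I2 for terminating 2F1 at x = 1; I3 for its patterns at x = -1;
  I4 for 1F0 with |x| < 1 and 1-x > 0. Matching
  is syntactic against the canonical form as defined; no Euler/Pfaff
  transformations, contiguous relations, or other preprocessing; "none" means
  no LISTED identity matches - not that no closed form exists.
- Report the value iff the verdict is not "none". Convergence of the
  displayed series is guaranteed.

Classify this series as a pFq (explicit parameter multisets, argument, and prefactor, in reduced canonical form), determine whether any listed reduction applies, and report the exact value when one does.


Reduced: x = 1, 2F1, upper = {-8/9, 3}, lower = {101/18}, C = -2. Verdict at x = 1: the Gauss summation I1 matches (x = 1: the Gamma ratio telescopes since c-a-b = 7/2 > 0 and a = 3 in Z>0). Sum: -507130/505197.

Key step: with t_0 = -2, the running product (C = -2, x = 1) telescopes to a rising factorial.
Consecutive-term ratio: r(k) = 1 * (k-8/9) (k+3) / [(k+101/18) (k+1)] - rational in k. x = 1; t_0 = -2; negate the roots.


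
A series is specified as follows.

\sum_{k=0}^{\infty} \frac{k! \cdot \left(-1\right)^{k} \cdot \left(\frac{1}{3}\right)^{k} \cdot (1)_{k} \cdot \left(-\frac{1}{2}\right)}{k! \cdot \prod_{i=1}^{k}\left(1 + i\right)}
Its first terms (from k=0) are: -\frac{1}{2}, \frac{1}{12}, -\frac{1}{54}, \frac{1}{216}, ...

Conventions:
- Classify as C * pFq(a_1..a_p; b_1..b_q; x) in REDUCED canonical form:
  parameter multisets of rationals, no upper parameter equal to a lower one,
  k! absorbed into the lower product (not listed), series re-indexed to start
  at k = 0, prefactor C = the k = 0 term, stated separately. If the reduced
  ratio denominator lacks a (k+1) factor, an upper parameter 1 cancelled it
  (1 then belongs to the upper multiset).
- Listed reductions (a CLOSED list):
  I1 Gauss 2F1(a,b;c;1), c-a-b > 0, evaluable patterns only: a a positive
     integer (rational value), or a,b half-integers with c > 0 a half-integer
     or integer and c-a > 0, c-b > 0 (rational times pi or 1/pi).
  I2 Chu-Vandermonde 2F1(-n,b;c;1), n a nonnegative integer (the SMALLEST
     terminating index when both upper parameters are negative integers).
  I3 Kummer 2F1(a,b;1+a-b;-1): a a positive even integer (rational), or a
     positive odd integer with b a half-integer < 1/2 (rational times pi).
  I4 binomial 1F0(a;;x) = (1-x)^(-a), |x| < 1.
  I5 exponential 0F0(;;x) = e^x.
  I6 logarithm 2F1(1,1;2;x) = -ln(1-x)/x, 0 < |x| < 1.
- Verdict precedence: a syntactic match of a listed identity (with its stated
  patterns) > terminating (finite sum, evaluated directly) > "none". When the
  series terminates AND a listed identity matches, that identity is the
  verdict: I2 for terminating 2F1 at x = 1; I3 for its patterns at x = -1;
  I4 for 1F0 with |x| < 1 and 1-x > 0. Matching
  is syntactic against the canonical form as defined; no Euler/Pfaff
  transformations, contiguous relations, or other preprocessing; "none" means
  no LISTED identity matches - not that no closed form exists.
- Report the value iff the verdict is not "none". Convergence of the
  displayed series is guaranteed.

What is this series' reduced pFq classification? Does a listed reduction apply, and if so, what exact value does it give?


Canonical form: C = -\frac{1}{2} times 2F1 with upper {1, 1}, lower {2}, x = -\frac{1}{3}. Verdict at x = -\frac{1}{3}: logarithm (I6) matches (the logarithm: parameters (1,1;2), x = -\frac{1}{3}). Hence: \left(-\frac{3}{2}\right) \cdot \ln\left(\frac{4}{3}\right).

Key observation: with t_0 = -\frac{1}{2}, the lower running product (prefactor -1/2) is a rising factorial.
Consecutive-term ratio: r(k) = -\frac{1}{3} * (k+1) (k+1) / [(k+2) (k+1)] - poly over poly, x = -\frac{1}{3} from leading terms; C = -\frac{1}{2} at k = 0.


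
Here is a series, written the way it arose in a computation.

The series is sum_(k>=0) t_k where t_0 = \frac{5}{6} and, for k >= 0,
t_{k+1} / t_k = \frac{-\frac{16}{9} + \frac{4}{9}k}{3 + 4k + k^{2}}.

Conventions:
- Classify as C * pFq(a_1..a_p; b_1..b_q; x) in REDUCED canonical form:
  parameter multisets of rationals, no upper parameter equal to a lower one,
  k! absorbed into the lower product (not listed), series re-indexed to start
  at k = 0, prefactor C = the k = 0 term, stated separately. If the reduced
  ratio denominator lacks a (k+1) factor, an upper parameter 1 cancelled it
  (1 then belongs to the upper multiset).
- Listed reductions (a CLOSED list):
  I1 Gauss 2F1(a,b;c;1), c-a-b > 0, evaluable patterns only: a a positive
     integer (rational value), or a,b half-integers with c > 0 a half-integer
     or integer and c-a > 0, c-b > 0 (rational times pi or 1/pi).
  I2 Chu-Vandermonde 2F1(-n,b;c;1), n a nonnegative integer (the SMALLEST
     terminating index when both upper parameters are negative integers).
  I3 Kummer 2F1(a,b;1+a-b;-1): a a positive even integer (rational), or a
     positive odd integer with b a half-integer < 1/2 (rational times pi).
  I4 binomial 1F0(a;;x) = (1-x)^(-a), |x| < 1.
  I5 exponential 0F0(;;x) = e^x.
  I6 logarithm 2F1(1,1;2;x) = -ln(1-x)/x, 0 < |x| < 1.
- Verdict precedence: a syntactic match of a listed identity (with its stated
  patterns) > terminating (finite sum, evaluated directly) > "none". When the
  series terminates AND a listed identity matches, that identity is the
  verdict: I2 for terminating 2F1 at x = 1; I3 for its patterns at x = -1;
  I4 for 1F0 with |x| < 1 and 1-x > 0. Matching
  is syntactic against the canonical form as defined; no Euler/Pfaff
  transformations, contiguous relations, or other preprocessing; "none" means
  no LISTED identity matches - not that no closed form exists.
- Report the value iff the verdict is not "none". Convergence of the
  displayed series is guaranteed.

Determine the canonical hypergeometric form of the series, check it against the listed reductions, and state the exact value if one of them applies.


With C = \frac{5}{6}: the canonical form is 1F1(-4; 3; \frac{4}{9}). Verdict: terminating - no listed pattern fits, but -4 in the upper list cuts the series at k = 4; direct evaluation. Exact value: \frac{147749}{354294}.

The tell: t_0 being \frac{5}{6}, the expanded ratio factors over Q; prefactor 5/6, roots give parameters.
Term ratio: r(k) = \frac{4}{9} * (k-4) / [(k+3) (k+1)] - poly over poly, x = \frac{4}{9} from leading terms; C = \frac{5}{6} at k = 0.


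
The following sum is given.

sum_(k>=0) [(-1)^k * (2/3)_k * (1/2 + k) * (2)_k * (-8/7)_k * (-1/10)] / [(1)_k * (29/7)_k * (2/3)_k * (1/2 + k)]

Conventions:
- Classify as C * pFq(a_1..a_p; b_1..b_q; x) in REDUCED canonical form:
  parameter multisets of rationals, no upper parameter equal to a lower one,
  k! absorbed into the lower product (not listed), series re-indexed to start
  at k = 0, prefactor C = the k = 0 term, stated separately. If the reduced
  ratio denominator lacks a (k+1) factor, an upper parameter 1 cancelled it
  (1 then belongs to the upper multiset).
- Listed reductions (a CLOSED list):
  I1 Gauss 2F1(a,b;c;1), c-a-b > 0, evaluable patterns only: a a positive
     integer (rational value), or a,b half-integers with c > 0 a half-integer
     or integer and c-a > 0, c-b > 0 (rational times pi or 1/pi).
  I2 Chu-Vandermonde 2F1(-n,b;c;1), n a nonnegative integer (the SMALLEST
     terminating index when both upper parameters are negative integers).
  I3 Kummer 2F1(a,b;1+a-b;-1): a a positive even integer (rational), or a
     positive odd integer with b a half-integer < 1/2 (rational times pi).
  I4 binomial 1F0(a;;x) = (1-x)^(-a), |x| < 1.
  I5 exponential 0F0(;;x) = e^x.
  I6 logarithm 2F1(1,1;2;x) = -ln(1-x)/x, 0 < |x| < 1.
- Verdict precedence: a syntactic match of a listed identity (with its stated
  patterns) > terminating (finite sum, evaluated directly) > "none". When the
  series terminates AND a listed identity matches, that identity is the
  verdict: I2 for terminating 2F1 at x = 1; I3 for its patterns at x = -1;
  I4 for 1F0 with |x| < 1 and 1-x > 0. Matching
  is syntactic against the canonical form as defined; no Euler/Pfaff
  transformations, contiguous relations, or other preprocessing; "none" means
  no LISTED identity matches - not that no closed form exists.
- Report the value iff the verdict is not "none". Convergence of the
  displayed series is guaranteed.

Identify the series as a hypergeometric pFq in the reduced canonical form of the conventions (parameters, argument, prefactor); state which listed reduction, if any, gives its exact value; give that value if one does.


This is -1/10 * 2F1(-8/7, 2; 29/7; -1) in reduced canonical form. Verdict: this is Kummer's theorem (I3) (x = -1; c = 29/7 equals 1+a-b for upper {-8/7, 2}: listed pattern). Its exact value is -11/70.

Structural cue: x = (-1) and the parameter 2/3 appears in both the upper and lower lists and cancels (alongside the other common factor).
Step ratio: r(k) = (-1) * (k-8/7) (k+2) / [(k+29/7) (k+1)] - rational; roots negated = parameters, x = (-1), C = -1/10.


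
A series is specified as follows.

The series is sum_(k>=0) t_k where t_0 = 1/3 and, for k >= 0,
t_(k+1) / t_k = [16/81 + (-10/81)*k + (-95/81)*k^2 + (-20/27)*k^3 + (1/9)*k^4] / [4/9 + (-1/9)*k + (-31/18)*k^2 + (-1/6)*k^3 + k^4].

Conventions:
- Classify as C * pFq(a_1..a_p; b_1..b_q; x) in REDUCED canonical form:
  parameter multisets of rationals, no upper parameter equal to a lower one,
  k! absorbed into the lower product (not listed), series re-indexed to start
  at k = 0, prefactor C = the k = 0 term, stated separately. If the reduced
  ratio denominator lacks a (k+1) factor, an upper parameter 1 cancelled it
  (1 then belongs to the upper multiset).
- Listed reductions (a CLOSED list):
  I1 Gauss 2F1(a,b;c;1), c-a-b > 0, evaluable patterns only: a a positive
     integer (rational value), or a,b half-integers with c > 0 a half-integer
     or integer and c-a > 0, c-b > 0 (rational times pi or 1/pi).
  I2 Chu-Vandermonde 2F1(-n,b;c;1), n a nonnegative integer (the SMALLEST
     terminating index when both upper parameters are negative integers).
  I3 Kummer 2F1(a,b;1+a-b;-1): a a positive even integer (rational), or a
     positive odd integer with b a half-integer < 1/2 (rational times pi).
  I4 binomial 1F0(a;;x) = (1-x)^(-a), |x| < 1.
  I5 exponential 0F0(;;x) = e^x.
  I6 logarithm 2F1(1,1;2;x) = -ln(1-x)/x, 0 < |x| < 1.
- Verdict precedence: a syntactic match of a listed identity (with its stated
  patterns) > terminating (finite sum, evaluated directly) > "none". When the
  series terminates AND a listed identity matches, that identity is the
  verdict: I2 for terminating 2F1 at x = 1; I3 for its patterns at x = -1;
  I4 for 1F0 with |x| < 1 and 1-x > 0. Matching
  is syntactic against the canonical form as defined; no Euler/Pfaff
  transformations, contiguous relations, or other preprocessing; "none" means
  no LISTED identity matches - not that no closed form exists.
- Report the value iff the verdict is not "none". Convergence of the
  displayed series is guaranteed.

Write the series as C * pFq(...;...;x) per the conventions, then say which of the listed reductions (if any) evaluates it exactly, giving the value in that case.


At argument 1/9: a 3F2 with upper {-8, -1/3, 1}, lower {-4/3, -1/2}, scaled by C = 1/3. Verdict: terminating - upper parameter -8 makes this a finite sum (last index 8), evaluated exactly. Sum: 32321918929/55401129927.

The tell: x = (1/9) and factor the ratio over Q (C = 1/3, x = 1/9): negated roots = parameters.
Term ratio: r(k) = (1/9) * (k-8) (k-1/3) (k+1) / [(k-4/3) (k-1/2) (k+1)] - rational in k, leading ratio (1/9); with t_0 = 1/3, classification follows.


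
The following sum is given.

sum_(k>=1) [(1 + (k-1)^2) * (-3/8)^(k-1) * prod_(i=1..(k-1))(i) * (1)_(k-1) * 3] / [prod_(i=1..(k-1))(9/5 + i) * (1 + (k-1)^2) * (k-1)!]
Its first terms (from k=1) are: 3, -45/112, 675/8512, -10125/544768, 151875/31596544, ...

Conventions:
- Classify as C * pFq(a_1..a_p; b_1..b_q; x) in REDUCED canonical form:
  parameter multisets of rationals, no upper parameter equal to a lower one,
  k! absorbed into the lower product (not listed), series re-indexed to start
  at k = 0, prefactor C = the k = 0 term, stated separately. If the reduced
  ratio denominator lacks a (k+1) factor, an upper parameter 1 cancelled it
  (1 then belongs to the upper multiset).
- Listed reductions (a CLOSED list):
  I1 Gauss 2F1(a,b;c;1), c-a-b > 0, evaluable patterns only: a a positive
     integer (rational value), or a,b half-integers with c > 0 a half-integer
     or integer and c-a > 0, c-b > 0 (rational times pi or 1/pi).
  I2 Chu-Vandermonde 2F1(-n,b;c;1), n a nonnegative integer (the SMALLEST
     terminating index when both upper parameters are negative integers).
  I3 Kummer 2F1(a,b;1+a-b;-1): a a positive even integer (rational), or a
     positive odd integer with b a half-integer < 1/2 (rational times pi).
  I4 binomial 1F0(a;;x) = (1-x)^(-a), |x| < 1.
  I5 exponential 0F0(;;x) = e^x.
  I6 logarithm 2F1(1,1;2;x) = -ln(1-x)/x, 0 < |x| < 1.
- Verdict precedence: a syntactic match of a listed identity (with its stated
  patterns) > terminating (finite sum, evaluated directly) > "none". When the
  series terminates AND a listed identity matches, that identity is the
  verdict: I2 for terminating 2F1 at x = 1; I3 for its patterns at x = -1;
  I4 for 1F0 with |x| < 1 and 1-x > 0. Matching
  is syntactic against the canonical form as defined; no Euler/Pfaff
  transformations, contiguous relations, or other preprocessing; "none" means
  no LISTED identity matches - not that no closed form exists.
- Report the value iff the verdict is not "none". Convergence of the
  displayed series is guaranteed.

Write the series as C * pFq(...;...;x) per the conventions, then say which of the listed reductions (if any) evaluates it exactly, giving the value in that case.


Key step: t_0 = 3 here, and the lower running product (C = 3, x = -3/8) is a rising factorial.
Term ratio: r(k) = (-3/8) * (k+1) (k+1) / [(k+14/5) (k+1)] - rational in k. x = (-3/8); t_0 = 3; negate the roots.

The series (x = -3/8) is 2F1: upper {1, 1}, lower {14/5}, prefactor 3. Verdict: none - at argument -3/8 the multisets {1, 1} ; {14/5} match no listed identity.


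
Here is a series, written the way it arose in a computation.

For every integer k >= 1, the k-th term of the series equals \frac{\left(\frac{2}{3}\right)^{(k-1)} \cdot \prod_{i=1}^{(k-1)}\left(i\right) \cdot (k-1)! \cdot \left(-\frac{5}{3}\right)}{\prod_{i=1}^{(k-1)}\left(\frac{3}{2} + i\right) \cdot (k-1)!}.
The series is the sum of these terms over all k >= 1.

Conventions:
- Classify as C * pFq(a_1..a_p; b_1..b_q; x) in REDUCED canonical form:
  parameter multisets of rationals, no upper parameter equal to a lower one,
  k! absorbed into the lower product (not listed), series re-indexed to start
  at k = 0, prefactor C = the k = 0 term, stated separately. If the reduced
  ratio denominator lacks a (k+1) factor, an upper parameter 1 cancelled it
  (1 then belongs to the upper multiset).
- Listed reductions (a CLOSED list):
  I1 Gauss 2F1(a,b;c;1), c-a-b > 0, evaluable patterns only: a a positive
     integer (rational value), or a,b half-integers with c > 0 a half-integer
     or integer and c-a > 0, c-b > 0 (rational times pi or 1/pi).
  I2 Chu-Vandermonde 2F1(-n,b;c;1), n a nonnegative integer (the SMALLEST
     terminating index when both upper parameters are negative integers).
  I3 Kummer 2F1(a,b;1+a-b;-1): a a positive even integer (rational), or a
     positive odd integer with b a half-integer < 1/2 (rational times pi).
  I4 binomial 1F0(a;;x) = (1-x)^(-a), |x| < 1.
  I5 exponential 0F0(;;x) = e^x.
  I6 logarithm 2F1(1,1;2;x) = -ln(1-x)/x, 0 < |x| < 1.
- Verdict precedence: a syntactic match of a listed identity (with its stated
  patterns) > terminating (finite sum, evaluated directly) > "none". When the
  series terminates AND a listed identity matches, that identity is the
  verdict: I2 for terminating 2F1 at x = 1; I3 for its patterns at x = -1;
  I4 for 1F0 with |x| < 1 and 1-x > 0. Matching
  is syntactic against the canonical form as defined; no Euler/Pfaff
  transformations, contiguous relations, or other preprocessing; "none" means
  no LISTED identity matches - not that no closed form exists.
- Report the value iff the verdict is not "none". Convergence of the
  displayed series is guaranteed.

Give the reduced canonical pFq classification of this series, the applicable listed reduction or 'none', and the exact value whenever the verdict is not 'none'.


First insight: from the first term -\frac{5}{3}: the lower running product (C = -5/3) is a rising factorial.
Term ratio: r(k) = \frac{2}{3} * (k+1) (k+1) / [(k+\frac{5}{2}) (k+1)] - rational in k. x = \frac{2}{3}; t_0 = -\frac{5}{3}; negate the roots.

At argument \frac{2}{3}: a 2F1 with upper {1, 1}, lower {\frac{5}{2}}, scaled by C = -\frac{5}{3}. Verdict: none. Every listed pattern misses the 2F1 form at \frac{2}{3}, upper {1, 1}.


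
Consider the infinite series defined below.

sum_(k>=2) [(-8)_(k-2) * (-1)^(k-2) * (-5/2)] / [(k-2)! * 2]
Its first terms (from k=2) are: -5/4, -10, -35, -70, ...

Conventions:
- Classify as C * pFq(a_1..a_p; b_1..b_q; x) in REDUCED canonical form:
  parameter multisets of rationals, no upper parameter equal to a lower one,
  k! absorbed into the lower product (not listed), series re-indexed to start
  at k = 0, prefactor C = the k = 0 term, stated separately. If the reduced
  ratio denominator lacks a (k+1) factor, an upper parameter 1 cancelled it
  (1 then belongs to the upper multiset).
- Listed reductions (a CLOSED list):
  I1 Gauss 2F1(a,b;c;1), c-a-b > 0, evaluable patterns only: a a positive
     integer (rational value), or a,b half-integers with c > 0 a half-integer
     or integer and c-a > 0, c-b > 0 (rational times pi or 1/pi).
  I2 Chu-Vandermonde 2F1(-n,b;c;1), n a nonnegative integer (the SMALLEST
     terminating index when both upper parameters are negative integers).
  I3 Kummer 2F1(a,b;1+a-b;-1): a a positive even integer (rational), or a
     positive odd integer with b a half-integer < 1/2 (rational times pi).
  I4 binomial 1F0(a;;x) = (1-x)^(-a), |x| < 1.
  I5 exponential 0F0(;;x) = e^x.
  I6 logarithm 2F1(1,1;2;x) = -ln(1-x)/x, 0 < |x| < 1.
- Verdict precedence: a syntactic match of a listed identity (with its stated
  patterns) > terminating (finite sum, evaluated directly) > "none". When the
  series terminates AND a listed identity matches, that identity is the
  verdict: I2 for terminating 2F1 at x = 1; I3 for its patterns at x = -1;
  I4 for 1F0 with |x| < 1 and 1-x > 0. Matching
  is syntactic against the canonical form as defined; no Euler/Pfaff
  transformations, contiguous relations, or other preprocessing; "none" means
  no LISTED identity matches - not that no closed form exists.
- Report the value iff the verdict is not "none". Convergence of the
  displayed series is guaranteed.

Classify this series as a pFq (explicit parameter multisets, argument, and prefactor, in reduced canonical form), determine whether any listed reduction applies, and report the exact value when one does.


First insight: t_0 being -5/4, the constant factors (C = -5/4) combine into one prefactor.
Adjacent-term ratio: r(k) = (-1) * (k-8) / [(k+1)] - rational in k, leading ratio (-1); with t_0 = -5/4, classification follows.

Prefactor -5/4, argument -1: 1F0 with upper {-8} over lower {-}. Verdict: terminating - upper parameter -8 makes this a finite sum (last index 8), evaluated exactly. Hence: -320.


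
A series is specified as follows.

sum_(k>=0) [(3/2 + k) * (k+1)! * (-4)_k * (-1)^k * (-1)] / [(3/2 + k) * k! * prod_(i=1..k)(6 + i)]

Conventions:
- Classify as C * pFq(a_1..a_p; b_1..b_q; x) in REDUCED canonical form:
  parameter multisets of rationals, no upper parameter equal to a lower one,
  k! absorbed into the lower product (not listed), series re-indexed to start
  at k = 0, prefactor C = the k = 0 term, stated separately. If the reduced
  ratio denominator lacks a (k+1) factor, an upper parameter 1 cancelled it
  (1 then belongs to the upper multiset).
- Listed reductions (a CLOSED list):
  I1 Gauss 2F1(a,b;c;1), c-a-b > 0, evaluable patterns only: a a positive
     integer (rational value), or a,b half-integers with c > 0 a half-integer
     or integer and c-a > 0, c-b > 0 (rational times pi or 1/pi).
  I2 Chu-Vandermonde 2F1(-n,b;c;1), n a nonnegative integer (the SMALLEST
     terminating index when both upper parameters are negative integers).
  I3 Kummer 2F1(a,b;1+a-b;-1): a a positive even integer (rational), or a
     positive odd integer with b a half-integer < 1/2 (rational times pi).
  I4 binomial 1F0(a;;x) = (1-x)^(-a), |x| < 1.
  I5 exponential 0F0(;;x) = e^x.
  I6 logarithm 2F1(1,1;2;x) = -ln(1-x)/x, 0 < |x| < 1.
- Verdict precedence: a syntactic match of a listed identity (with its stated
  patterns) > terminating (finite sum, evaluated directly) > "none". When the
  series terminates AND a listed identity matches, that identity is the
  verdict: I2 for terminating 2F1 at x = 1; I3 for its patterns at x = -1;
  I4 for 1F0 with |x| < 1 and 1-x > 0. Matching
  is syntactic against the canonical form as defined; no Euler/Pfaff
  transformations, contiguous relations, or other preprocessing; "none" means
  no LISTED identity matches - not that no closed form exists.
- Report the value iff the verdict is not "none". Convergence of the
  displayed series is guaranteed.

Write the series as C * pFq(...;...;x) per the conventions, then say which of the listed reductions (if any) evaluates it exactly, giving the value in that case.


With C = -1: the canonical form is 2F1(-4, 2; 7; -1). Verdict (x = -1): Kummer's theorem (I3) applies (x = -1; c = 7 equals 1+a-b for upper {-4, 2}: listed pattern). Hence: -3.

Structural cue: with t_0 = -1, the lower running product (prefactor -1) is a rising factorial.
Term ratio: r(k) = (-1) * (k-4) (k+2) / [(k+7) (k+1)] - poly over poly, x = (-1) from leading terms; C = -1 at k = 0.
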